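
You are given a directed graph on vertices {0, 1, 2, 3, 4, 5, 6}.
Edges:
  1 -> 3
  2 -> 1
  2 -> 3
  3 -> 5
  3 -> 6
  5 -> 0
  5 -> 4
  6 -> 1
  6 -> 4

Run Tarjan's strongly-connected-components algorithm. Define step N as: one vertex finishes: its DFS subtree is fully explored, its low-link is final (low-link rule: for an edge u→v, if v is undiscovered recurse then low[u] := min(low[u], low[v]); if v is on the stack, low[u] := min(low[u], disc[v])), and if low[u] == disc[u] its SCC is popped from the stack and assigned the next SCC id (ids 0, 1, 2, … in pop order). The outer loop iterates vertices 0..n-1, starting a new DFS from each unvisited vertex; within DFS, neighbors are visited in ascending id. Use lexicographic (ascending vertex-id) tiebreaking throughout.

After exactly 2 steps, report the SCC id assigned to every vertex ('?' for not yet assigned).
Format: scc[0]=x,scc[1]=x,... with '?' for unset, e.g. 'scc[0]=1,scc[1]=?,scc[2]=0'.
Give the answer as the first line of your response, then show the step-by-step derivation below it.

scc[0]=0,scc[1]=?,scc[2]=?,scc[3]=?,scc[4]=1,scc[5]=?,scc[6]=?

step 1: low=(low[0]=0,low[1]=?,low[2]=?,low[3]=?,low[4]=?,low[5]=?,low[6]=?); scc=(scc[0]=0,scc[1]=?,scc[2]=?,scc[3]=?,scc[4]=?,scc[5]=?,scc[6]=?)
step 2: low=(low[0]=0,low[1]=1,low[2]=?,low[3]=2,low[4]=4,low[5]=3,low[6]=?); scc=(scc[0]=0,scc[1]=?,scc[2]=?,scc[3]=?,scc[4]=1,scc[5]=?,scc[6]=?)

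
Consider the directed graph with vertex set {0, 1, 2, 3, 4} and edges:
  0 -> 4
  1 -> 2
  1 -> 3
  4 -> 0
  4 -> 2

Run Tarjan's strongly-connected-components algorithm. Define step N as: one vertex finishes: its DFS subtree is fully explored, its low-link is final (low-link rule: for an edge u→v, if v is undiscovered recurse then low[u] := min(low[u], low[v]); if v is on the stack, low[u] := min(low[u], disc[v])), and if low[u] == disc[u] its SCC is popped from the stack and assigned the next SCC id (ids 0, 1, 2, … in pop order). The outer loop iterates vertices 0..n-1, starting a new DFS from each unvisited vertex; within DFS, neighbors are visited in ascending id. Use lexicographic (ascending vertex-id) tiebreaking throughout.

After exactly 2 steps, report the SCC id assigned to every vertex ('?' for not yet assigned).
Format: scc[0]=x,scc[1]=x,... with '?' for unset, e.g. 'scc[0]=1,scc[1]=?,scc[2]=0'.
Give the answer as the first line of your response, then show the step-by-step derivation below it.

scc[0]=?,scc[1]=?,scc[2]=0,scc[3]=?,scc[4]=?

step 1: low=(low[0]=0,low[1]=?,low[2]=2,low[3]=?,low[4]=0); scc=(scc[0]=?,scc[1]=?,scc[2]=0,scc[3]=?,scc[4]=?)
step 2: low=(low[0]=0,low[1]=?,low[2]=2,low[3]=?,low[4]=0); scc=(scc[0]=?,scc[1]=?,scc[2]=0,scc[3]=?,scc[4]=?)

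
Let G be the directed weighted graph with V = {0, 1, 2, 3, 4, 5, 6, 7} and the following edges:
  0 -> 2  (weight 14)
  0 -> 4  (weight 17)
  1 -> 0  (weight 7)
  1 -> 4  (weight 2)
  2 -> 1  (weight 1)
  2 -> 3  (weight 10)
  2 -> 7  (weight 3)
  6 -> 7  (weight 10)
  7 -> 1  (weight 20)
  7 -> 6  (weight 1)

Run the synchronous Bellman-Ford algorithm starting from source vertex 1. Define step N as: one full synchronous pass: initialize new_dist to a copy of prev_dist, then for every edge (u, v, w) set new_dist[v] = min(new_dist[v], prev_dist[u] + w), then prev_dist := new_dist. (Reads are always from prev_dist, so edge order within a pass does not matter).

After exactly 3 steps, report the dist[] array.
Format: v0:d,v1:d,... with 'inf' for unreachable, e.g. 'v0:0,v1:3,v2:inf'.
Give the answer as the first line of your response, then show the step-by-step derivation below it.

v0:7,v1:0,v2:21,v3:31,v4:2,v5:inf,v6:inf,v7:24

step 1: dist = v0:7,v1:0,v2:inf,v3:inf,v4:2,v5:inf,v6:inf,v7:inf
step 2: dist = v0:7,v1:0,v2:21,v3:inf,v4:2,v5:inf,v6:inf,v7:inf
step 3: dist = v0:7,v1:0,v2:21,v3:31,v4:2,v5:inf,v6:inf,v7:24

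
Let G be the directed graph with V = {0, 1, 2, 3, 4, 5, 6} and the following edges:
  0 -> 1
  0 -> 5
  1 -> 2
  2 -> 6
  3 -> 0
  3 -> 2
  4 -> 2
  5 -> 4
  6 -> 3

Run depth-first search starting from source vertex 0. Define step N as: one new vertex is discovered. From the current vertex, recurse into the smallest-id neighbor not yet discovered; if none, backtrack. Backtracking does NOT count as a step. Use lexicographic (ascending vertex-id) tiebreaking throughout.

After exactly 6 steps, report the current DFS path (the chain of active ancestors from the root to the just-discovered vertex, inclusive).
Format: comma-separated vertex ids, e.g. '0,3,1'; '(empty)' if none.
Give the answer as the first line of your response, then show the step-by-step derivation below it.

0,5

step 1: discover 0; path=0; order=0
step 2: discover 1; path=0>1; order=0,1
step 3: discover 2; path=0>1>2; order=0,1,2
step 4: discover 6; path=0>1>2>6; order=0,1,2,6
step 5: discover 3; path=0>1>2>6>3; order=0,1,2,6,3
step 6: discover 5; path=0>5; order=0,1,2,6,3,5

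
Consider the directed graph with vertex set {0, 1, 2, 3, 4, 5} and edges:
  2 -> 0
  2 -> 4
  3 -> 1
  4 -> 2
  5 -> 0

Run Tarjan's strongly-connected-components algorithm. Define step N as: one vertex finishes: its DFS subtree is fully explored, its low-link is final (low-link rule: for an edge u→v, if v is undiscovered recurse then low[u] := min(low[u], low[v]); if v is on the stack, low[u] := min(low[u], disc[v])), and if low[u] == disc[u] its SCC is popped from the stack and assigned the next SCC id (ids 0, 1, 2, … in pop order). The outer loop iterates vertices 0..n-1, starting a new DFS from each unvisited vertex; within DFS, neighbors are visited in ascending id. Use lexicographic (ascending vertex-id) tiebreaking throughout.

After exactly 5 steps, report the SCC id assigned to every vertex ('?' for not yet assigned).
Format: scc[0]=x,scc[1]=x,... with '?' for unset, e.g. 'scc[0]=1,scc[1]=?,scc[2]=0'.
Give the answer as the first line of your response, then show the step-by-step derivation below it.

scc[0]=0,scc[1]=1,scc[2]=2,scc[3]=3,scc[4]=2,scc[5]=?

step 1: low=(low[0]=0,low[1]=?,low[2]=?,low[3]=?,low[4]=?,low[5]=?); scc=(scc[0]=0,scc[1]=?,scc[2]=?,scc[3]=?,scc[4]=?,scc[5]=?)
step 2: low=(low[0]=0,low[1]=1,low[2]=?,low[3]=?,low[4]=?,low[5]=?); scc=(scc[0]=0,scc[1]=1,scc[2]=?,scc[3]=?,scc[4]=?,scc[5]=?)
step 3: low=(low[0]=0,low[1]=1,low[2]=2,low[3]=?,low[4]=2,low[5]=?); scc=(scc[0]=0,scc[1]=1,scc[2]=?,scc[3]=?,scc[4]=?,scc[5]=?)
step 4: low=(low[0]=0,low[1]=1,low[2]=2,low[3]=?,low[4]=2,low[5]=?); scc=(scc[0]=0,scc[1]=1,scc[2]=2,scc[3]=?,scc[4]=2,scc[5]=?)
step 5: low=(low[0]=0,low[1]=1,low[2]=2,low[3]=4,low[4]=2,low[5]=?); scc=(scc[0]=0,scc[1]=1,scc[2]=2,scc[3]=3,scc[4]=2,scc[5]=?)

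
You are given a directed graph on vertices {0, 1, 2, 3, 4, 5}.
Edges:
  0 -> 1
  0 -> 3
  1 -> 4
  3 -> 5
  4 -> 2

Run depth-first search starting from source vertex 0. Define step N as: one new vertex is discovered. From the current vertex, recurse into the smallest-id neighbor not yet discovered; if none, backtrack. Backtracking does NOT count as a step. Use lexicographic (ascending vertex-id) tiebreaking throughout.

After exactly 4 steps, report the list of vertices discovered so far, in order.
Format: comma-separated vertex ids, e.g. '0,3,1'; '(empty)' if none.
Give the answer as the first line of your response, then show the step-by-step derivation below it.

0,1,4,2

step 1: discover 0; path=0; order=0
step 2: discover 1; path=0>1; order=0,1
step 3: discover 4; path=0>1>4; order=0,1,4
step 4: discover 2; path=0>1>4>2; order=0,1,4,2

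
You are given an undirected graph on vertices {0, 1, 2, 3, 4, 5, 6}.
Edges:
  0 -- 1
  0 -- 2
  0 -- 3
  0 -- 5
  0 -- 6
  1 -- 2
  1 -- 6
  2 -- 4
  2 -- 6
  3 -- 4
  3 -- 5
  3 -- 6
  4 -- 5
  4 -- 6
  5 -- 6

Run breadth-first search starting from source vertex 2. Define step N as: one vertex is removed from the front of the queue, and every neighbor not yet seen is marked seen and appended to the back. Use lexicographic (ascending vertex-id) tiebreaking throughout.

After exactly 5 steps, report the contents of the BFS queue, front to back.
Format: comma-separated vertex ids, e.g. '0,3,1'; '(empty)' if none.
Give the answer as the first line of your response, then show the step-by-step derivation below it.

3,5

step 1: dequeue 2; queue=[0,1,4,6]; order=2
step 2: dequeue 0; queue=[1,4,6,3,5]; order=2,0
step 3: dequeue 1; queue=[4,6,3,5]; order=2,0,1
step 4: dequeue 4; queue=[6,3,5]; order=2,0,1,4
step 5: dequeue 6; queue=[3,5]; order=2,0,1,4,6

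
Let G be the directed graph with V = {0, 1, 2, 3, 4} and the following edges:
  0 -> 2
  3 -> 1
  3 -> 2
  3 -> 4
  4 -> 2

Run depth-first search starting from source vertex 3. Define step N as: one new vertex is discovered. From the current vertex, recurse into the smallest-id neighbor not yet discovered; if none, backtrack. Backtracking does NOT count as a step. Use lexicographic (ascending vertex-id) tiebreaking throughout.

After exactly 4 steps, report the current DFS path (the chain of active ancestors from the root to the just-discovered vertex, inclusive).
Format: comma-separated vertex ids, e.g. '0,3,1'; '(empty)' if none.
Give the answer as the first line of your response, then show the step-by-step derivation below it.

3,4

step 1: discover 3; path=3; order=3
step 2: discover 1; path=3>1; order=3,1
step 3: discover 2; path=3>2; order=3,1,2
step 4: discover 4; path=3>4; order=3,1,2,4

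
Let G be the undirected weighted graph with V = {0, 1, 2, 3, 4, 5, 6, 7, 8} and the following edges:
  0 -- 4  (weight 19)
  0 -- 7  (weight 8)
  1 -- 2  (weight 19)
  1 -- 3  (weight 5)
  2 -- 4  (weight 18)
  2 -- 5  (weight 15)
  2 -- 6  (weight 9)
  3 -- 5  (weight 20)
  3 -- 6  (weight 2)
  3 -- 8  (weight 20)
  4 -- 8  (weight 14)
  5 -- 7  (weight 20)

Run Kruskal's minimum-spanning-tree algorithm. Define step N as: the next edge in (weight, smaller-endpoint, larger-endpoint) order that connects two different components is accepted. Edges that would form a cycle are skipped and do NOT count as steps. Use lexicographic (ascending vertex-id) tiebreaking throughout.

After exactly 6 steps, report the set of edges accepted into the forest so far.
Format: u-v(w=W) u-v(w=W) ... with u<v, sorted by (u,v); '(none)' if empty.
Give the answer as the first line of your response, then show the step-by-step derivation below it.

0-7(w=8) 1-3(w=5) 2-5(w=15) 2-6(w=9) 3-6(w=2) 4-8(w=14)

step 1: add edge 3-6 (w=2); MST = {3-6(w=2)}
step 2: add edge 1-3 (w=5); MST = {1-3(w=5) 3-6(w=2)}
step 3: add edge 0-7 (w=8); MST = {0-7(w=8) 1-3(w=5) 3-6(w=2)}
step 4: add edge 2-6 (w=9); MST = {0-7(w=8) 1-3(w=5) 2-6(w=9) 3-6(w=2)}
step 5: add edge 4-8 (w=14); MST = {0-7(w=8) 1-3(w=5) 2-6(w=9) 3-6(w=2) 4-8(w=14)}
step 6: add edge 2-5 (w=15); MST = {0-7(w=8) 1-3(w=5) 2-5(w=15) 2-6(w=9) 3-6(w=2) 4-8(w=14)}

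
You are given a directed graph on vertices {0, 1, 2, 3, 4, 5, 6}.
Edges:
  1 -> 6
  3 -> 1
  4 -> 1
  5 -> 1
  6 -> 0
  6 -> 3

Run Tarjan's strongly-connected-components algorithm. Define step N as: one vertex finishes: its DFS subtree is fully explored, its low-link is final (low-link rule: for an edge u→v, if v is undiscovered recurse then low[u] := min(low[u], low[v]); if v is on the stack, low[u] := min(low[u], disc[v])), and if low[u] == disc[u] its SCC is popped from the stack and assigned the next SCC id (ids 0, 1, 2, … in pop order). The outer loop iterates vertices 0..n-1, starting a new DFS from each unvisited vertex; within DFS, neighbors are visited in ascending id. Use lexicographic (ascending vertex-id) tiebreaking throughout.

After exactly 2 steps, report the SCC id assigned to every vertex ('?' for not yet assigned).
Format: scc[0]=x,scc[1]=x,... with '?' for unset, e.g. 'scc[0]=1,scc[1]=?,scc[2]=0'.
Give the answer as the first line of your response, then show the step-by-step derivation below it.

scc[0]=0,scc[1]=?,scc[2]=?,scc[3]=?,scc[4]=?,scc[5]=?,scc[6]=?

step 1: low=(low[0]=0,low[1]=?,low[2]=?,low[3]=?,low[4]=?,low[5]=?,low[6]=?); scc=(scc[0]=0,scc[1]=?,scc[2]=?,scc[3]=?,scc[4]=?,scc[5]=?,scc[6]=?)
step 2: low=(low[0]=0,low[1]=1,low[2]=?,low[3]=1,low[4]=?,low[5]=?,low[6]=2); scc=(scc[0]=0,scc[1]=?,scc[2]=?,scc[3]=?,scc[4]=?,scc[5]=?,scc[6]=?)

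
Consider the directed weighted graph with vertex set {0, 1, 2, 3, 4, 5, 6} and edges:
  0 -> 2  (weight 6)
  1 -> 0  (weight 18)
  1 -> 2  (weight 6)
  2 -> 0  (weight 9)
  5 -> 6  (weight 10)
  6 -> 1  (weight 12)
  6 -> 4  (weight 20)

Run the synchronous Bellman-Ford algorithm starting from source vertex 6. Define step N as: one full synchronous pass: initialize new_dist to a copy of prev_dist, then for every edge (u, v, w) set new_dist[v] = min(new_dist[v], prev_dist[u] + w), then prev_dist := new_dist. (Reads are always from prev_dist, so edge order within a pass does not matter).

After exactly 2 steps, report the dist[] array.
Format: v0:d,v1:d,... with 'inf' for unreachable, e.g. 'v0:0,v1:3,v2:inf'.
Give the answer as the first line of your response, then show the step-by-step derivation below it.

v0:30,v1:12,v2:18,v3:inf,v4:20,v5:inf,v6:0

step 1: dist = v0:inf,v1:12,v2:inf,v3:inf,v4:20,v5:inf,v6:0
step 2: dist = v0:30,v1:12,v2:18,v3:inf,v4:20,v5:inf,v6:0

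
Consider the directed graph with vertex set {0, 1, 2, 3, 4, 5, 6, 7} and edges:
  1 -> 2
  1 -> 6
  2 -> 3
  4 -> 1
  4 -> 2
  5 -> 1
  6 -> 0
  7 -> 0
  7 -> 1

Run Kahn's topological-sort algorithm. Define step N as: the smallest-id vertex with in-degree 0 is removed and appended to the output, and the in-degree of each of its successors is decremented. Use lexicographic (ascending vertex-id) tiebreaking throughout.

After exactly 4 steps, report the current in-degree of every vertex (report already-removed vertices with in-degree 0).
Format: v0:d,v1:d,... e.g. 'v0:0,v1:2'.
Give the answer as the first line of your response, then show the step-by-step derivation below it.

v0:1,v1:0,v2:0,v3:1,v4:0,v5:0,v6:0,v7:0

step 1: output 4; order=[4]; indeg=(2,2,1,1,0,0,1,0)
step 2: output 5; order=[4,5]; indeg=(2,1,1,1,0,0,1,0)
step 3: output 7; order=[4,5,7]; indeg=(1,0,1,1,0,0,1,0)
step 4: output 1; order=[4,5,7,1]; indeg=(1,0,0,1,0,0,0,0)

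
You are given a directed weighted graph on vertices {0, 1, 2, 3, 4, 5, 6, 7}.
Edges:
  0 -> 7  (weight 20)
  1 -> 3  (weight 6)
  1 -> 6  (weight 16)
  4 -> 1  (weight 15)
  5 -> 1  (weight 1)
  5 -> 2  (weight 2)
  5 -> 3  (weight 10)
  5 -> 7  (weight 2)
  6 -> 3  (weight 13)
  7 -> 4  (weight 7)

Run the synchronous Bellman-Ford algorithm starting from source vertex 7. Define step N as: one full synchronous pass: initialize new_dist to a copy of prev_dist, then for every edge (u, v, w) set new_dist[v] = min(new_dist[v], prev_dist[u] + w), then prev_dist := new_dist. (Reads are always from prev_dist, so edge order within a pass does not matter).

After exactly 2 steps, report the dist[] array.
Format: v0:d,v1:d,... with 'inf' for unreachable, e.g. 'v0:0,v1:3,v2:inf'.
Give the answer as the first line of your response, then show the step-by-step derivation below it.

v0:inf,v1:22,v2:inf,v3:inf,v4:7,v5:inf,v6:inf,v7:0

step 1: dist = v0:inf,v1:inf,v2:inf,v3:inf,v4:7,v5:inf,v6:inf,v7:0
step 2: dist = v0:inf,v1:22,v2:inf,v3:inf,v4:7,v5:inf,v6:inf,v7:0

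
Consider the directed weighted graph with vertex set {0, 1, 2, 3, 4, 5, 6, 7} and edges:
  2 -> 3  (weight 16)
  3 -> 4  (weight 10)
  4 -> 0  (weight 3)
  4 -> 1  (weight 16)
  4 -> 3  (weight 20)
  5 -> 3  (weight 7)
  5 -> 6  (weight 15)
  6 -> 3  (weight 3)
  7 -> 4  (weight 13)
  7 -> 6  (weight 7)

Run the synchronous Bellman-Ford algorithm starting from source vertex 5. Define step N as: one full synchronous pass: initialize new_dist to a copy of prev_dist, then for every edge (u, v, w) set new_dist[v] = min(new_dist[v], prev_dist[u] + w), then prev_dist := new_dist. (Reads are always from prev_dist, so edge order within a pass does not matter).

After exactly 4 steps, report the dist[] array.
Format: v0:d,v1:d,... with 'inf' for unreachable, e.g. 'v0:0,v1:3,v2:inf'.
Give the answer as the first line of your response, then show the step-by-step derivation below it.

v0:20,v1:33,v2:inf,v3:7,v4:17,v5:0,v6:15,v7:inf

step 1: dist = v0:inf,v1:inf,v2:inf,v3:7,v4:inf,v5:0,v6:15,v7:inf
step 2: dist = v0:inf,v1:inf,v2:inf,v3:7,v4:17,v5:0,v6:15,v7:inf
step 3: dist = v0:20,v1:33,v2:inf,v3:7,v4:17,v5:0,v6:15,v7:inf
step 4: dist = v0:20,v1:33,v2:inf,v3:7,v4:17,v5:0,v6:15,v7:inf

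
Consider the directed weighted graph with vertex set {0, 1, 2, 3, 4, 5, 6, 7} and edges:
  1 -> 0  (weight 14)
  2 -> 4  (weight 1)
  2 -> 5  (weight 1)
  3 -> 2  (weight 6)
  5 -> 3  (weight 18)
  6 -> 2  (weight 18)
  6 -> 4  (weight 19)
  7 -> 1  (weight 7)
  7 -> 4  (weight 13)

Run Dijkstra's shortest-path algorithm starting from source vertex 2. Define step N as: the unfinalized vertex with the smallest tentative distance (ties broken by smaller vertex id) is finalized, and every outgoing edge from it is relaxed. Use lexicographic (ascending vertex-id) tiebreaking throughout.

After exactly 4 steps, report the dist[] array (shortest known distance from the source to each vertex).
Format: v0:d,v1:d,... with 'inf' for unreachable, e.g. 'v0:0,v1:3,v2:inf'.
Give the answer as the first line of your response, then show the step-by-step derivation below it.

v0:inf,v1:inf,v2:0,v3:19,v4:1,v5:1,v6:inf,v7:inf

step 1: dist = v0:inf,v1:inf,v2:0,v3:inf,v4:1,v5:1,v6:inf,v7:inf
step 2: dist = v0:inf,v1:inf,v2:0,v3:inf,v4:1,v5:1,v6:inf,v7:inf
step 3: dist = v0:inf,v1:inf,v2:0,v3:19,v4:1,v5:1,v6:inf,v7:inf
step 4: dist = v0:inf,v1:inf,v2:0,v3:19,v4:1,v5:1,v6:inf,v7:inf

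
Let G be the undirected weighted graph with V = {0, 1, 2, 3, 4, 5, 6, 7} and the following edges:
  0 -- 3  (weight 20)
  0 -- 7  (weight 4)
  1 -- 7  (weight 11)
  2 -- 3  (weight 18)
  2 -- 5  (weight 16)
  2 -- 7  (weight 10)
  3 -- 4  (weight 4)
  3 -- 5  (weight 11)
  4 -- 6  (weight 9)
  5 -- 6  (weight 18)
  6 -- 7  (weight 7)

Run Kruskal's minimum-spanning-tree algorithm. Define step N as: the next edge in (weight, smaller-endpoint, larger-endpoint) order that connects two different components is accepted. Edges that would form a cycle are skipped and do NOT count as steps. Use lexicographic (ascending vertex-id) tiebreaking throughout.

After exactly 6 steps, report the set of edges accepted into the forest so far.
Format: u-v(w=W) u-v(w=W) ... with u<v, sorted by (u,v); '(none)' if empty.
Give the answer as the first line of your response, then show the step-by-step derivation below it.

0-7(w=4) 1-7(w=11) 2-7(w=10) 3-4(w=4) 4-6(w=9) 6-7(w=7)

step 1: add edge 0-7 (w=4); MST = {0-7(w=4)}
step 2: add edge 3-4 (w=4); MST = {0-7(w=4) 3-4(w=4)}
step 3: add edge 6-7 (w=7); MST = {0-7(w=4) 3-4(w=4) 6-7(w=7)}
step 4: add edge 4-6 (w=9); MST = {0-7(w=4) 3-4(w=4) 4-6(w=9) 6-7(w=7)}
step 5: add edge 2-7 (w=10); MST = {0-7(w=4) 2-7(w=10) 3-4(w=4) 4-6(w=9) 6-7(w=7)}
step 6: add edge 1-7 (w=11); MST = {0-7(w=4) 1-7(w=11) 2-7(w=10) 3-4(w=4) 4-6(w=9) 6-7(w=7)}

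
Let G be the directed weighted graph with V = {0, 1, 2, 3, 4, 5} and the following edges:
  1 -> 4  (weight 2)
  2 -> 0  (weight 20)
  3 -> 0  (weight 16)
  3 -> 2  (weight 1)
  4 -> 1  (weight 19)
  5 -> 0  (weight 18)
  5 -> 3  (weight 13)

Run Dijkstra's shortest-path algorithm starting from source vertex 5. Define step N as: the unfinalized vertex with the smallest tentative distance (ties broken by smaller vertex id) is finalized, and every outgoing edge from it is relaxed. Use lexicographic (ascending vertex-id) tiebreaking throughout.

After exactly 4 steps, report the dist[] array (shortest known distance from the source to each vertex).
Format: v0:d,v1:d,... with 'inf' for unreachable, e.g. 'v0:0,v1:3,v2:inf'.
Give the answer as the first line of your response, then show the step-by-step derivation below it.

v0:18,v1:inf,v2:14,v3:13,v4:inf,v5:0

step 1: dist = v0:18,v1:inf,v2:inf,v3:13,v4:inf,v5:0
step 2: dist = v0:18,v1:inf,v2:14,v3:13,v4:inf,v5:0
step 3: dist = v0:18,v1:inf,v2:14,v3:13,v4:inf,v5:0
step 4: dist = v0:18,v1:inf,v2:14,v3:13,v4:inf,v5:0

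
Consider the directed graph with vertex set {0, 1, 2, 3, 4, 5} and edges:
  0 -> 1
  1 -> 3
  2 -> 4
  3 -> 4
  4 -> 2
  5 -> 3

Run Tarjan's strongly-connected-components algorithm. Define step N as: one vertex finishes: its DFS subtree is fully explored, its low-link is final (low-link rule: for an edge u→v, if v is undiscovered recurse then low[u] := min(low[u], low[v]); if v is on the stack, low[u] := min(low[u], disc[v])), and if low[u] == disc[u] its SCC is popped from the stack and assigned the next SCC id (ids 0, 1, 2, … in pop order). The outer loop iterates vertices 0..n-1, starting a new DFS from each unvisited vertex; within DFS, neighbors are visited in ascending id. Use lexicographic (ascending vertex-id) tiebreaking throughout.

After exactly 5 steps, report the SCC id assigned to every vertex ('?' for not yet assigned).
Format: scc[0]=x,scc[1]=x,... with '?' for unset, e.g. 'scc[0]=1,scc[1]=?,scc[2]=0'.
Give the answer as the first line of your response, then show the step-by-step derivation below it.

scc[0]=3,scc[1]=2,scc[2]=0,scc[3]=1,scc[4]=0,scc[5]=?

step 1: low=(low[0]=0,low[1]=1,low[2]=3,low[3]=2,low[4]=3,low[5]=?); scc=(scc[0]=?,scc[1]=?,scc[2]=?,scc[3]=?,scc[4]=?,scc[5]=?)
step 2: low=(low[0]=0,low[1]=1,low[2]=3,low[3]=2,low[4]=3,low[5]=?); scc=(scc[0]=?,scc[1]=?,scc[2]=0,scc[3]=?,scc[4]=0,scc[5]=?)
step 3: low=(low[0]=0,low[1]=1,low[2]=3,low[3]=2,low[4]=3,low[5]=?); scc=(scc[0]=?,scc[1]=?,scc[2]=0,scc[3]=1,scc[4]=0,scc[5]=?)
step 4: low=(low[0]=0,low[1]=1,low[2]=3,low[3]=2,low[4]=3,low[5]=?); scc=(scc[0]=?,scc[1]=2,scc[2]=0,scc[3]=1,scc[4]=0,scc[5]=?)
step 5: low=(low[0]=0,low[1]=1,low[2]=3,low[3]=2,low[4]=3,low[5]=?); scc=(scc[0]=3,scc[1]=2,scc[2]=0,scc[3]=1,scc[4]=0,scc[5]=?)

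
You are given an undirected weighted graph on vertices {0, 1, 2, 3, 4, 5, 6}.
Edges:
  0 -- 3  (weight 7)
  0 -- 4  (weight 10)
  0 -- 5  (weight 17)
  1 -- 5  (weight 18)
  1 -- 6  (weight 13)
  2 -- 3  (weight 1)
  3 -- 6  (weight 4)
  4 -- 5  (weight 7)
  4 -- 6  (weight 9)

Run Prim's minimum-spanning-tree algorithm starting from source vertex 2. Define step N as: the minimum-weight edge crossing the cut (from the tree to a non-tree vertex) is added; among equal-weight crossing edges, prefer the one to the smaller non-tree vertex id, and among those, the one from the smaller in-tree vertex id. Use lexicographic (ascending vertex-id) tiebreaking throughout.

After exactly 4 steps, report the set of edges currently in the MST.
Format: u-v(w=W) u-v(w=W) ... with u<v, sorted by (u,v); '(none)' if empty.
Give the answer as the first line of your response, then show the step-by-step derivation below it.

0-3(w=7) 2-3(w=1) 3-6(w=4) 4-6(w=9)

step 1: add edge 2-3 (w=1); MST = {2-3(w=1)}
step 2: add edge 3-6 (w=4); MST = {2-3(w=1) 3-6(w=4)}
step 3: add edge 0-3 (w=7); MST = {0-3(w=7) 2-3(w=1) 3-6(w=4)}
step 4: add edge 4-6 (w=9); MST = {0-3(w=7) 2-3(w=1) 3-6(w=4) 4-6(w=9)}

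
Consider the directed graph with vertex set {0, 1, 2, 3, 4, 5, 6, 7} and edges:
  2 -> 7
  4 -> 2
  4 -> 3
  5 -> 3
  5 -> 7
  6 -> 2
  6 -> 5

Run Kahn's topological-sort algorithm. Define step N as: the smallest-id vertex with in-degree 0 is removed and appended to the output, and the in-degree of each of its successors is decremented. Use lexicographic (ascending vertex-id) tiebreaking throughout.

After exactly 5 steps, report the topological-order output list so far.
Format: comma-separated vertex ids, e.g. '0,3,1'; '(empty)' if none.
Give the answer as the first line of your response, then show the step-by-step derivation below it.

0,1,4,6,2

step 1: output 0; order=[0]; indeg=(0,0,2,2,0,1,0,2)
step 2: output 1; order=[0,1]; indeg=(0,0,2,2,0,1,0,2)
step 3: output 4; order=[0,1,4]; indeg=(0,0,1,1,0,1,0,2)
step 4: output 6; order=[0,1,4,6]; indeg=(0,0,0,1,0,0,0,2)
step 5: output 2; order=[0,1,4,6,2]; indeg=(0,0,0,1,0,0,0,1)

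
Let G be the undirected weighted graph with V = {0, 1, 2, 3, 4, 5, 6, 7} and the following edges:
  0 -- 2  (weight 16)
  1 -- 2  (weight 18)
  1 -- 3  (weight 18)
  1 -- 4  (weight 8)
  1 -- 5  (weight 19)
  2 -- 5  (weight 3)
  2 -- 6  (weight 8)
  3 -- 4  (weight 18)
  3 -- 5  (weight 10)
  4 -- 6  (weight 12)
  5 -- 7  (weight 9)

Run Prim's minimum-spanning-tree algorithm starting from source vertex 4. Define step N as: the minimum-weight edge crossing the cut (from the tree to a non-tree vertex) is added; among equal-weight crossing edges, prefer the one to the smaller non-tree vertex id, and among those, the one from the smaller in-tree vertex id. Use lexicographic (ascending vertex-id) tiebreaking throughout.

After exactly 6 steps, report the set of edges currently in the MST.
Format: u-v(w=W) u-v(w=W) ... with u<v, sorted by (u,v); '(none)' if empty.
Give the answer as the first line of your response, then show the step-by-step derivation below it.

1-4(w=8) 2-5(w=3) 2-6(w=8) 3-5(w=10) 4-6(w=12) 5-7(w=9)

step 1: add edge 1-4 (w=8); MST = {1-4(w=8)}
step 2: add edge 4-6 (w=12); MST = {1-4(w=8) 4-6(w=12)}
step 3: add edge 2-6 (w=8); MST = {1-4(w=8) 2-6(w=8) 4-6(w=12)}
step 4: add edge 2-5 (w=3); MST = {1-4(w=8) 2-5(w=3) 2-6(w=8) 4-6(w=12)}
step 5: add edge 5-7 (w=9); MST = {1-4(w=8) 2-5(w=3) 2-6(w=8) 4-6(w=12) 5-7(w=9)}
step 6: add edge 3-5 (w=10); MST = {1-4(w=8) 2-5(w=3) 2-6(w=8) 3-5(w=10) 4-6(w=12) 5-7(w=9)}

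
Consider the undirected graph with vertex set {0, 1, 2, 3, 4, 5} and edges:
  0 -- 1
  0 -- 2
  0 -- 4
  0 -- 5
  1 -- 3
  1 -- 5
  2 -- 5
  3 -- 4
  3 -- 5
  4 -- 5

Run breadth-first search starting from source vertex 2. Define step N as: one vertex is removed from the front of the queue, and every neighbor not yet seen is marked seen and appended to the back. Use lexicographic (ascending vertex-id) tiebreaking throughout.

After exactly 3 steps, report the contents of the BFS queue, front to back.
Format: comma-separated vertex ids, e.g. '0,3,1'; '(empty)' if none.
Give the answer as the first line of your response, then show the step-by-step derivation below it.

1,4,3

step 1: dequeue 2; queue=[0,5]; order=2
step 2: dequeue 0; queue=[5,1,4]; order=2,0
step 3: dequeue 5; queue=[1,4,3]; order=2,0,5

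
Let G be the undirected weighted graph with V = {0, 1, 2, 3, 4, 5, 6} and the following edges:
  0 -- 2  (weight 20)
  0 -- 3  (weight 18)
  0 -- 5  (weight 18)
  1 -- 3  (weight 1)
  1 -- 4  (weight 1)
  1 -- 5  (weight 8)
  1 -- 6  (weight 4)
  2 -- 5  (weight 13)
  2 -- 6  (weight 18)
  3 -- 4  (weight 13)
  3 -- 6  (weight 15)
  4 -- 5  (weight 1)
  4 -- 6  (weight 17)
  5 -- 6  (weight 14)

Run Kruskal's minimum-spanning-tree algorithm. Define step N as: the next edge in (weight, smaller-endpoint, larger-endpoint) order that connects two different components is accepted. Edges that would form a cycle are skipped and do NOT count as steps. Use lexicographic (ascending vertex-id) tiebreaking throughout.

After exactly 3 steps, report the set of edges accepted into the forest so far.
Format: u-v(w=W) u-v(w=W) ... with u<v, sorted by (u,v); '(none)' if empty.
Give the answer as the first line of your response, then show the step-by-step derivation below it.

1-3(w=1) 1-4(w=1) 4-5(w=1)

step 1: add edge 1-3 (w=1); MST = {1-3(w=1)}
step 2: add edge 1-4 (w=1); MST = {1-3(w=1) 1-4(w=1)}
step 3: add edge 4-5 (w=1); MST = {1-3(w=1) 1-4(w=1) 4-5(w=1)}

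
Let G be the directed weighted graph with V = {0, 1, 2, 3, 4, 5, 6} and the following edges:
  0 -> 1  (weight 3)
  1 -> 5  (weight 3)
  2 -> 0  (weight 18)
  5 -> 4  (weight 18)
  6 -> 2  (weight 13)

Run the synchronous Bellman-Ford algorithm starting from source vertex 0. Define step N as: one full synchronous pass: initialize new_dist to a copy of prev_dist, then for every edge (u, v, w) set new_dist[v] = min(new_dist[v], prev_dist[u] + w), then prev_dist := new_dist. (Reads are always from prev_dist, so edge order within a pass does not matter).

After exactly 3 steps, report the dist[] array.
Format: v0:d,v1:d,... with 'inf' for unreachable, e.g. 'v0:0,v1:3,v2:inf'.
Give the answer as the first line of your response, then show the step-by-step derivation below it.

v0:0,v1:3,v2:inf,v3:inf,v4:24,v5:6,v6:inf

step 1: dist = v0:0,v1:3,v2:inf,v3:inf,v4:inf,v5:inf,v6:inf
step 2: dist = v0:0,v1:3,v2:inf,v3:inf,v4:inf,v5:6,v6:inf
step 3: dist = v0:0,v1:3,v2:inf,v3:inf,v4:24,v5:6,v6:inf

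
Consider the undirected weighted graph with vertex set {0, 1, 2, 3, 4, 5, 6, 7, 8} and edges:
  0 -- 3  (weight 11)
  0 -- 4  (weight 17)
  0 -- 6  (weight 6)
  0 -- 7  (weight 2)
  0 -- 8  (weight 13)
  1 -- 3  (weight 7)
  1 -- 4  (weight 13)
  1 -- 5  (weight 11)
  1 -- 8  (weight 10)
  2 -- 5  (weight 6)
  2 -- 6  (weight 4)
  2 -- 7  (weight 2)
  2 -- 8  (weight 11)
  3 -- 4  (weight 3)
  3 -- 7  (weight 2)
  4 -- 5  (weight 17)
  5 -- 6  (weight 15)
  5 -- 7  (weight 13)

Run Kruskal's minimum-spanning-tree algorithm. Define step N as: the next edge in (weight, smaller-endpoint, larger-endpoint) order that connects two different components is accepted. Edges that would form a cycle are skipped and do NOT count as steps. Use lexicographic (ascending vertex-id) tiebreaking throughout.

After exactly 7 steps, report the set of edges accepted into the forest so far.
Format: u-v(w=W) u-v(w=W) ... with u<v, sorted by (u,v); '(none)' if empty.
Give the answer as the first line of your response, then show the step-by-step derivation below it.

0-7(w=2) 1-3(w=7) 2-5(w=6) 2-6(w=4) 2-7(w=2) 3-4(w=3) 3-7(w=2)

step 1: add edge 0-7 (w=2); MST = {0-7(w=2)}
step 2: add edge 2-7 (w=2); MST = {0-7(w=2) 2-7(w=2)}
step 3: add edge 3-7 (w=2); MST = {0-7(w=2) 2-7(w=2) 3-7(w=2)}
step 4: add edge 3-4 (w=3); MST = {0-7(w=2) 2-7(w=2) 3-4(w=3) 3-7(w=2)}
step 5: add edge 2-6 (w=4); MST = {0-7(w=2) 2-6(w=4) 2-7(w=2) 3-4(w=3) 3-7(w=2)}
step 6: add edge 2-5 (w=6); MST = {0-7(w=2) 2-5(w=6) 2-6(w=4) 2-7(w=2) 3-4(w=3) 3-7(w=2)}
step 7: add edge 1-3 (w=7); MST = {0-7(w=2) 1-3(w=7) 2-5(w=6) 2-6(w=4) 2-7(w=2) 3-4(w=3) 3-7(w=2)}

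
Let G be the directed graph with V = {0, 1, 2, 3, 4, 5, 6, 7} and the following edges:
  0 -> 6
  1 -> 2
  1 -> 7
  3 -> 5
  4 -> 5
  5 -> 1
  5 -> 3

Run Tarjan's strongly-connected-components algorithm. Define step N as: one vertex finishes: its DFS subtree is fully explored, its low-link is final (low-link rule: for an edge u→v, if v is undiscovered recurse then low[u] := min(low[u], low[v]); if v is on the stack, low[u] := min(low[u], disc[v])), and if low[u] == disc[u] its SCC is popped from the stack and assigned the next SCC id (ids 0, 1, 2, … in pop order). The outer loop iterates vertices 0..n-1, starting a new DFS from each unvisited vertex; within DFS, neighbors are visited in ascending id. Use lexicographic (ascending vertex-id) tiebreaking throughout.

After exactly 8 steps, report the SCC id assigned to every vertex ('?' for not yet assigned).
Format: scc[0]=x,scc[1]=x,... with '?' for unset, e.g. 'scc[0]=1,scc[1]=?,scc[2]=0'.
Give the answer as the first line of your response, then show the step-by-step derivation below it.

scc[0]=1,scc[1]=4,scc[2]=2,scc[3]=5,scc[4]=6,scc[5]=5,scc[6]=0,scc[7]=3

step 1: low=(low[0]=0,low[1]=?,low[2]=?,low[3]=?,low[4]=?,low[5]=?,low[6]=1,low[7]=?); scc=(scc[0]=?,scc[1]=?,scc[2]=?,scc[3]=?,scc[4]=?,scc[5]=?,scc[6]=0,scc[7]=?)
step 2: low=(low[0]=0,low[1]=?,low[2]=?,low[3]=?,low[4]=?,low[5]=?,low[6]=1,low[7]=?); scc=(scc[0]=1,scc[1]=?,scc[2]=?,scc[3]=?,scc[4]=?,scc[5]=?,scc[6]=0,scc[7]=?)
step 3: low=(low[0]=0,low[1]=2,low[2]=3,low[3]=?,low[4]=?,low[5]=?,low[6]=1,low[7]=?); scc=(scc[0]=1,scc[1]=?,scc[2]=2,scc[3]=?,scc[4]=?,scc[5]=?,scc[6]=0,scc[7]=?)
step 4: low=(low[0]=0,low[1]=2,low[2]=3,low[3]=?,low[4]=?,low[5]=?,low[6]=1,low[7]=4); scc=(scc[0]=1,scc[1]=?,scc[2]=2,scc[3]=?,scc[4]=?,scc[5]=?,scc[6]=0,scc[7]=3)
step 5: low=(low[0]=0,low[1]=2,low[2]=3,low[3]=?,low[4]=?,low[5]=?,low[6]=1,low[7]=4); scc=(scc[0]=1,scc[1]=4,scc[2]=2,scc[3]=?,scc[4]=?,scc[5]=?,scc[6]=0,scc[7]=3)
step 6: low=(low[0]=0,low[1]=2,low[2]=3,low[3]=5,low[4]=?,low[5]=5,low[6]=1,low[7]=4); scc=(scc[0]=1,scc[1]=4,scc[2]=2,scc[3]=?,scc[4]=?,scc[5]=?,scc[6]=0,scc[7]=3)
step 7: low=(low[0]=0,low[1]=2,low[2]=3,low[3]=5,low[4]=?,low[5]=5,low[6]=1,low[7]=4); scc=(scc[0]=1,scc[1]=4,scc[2]=2,scc[3]=5,scc[4]=?,scc[5]=5,scc[6]=0,scc[7]=3)
step 8: low=(low[0]=0,low[1]=2,low[2]=3,low[3]=5,low[4]=7,low[5]=5,low[6]=1,low[7]=4); scc=(scc[0]=1,scc[1]=4,scc[2]=2,scc[3]=5,scc[4]=6,scc[5]=5,scc[6]=0,scc[7]=3)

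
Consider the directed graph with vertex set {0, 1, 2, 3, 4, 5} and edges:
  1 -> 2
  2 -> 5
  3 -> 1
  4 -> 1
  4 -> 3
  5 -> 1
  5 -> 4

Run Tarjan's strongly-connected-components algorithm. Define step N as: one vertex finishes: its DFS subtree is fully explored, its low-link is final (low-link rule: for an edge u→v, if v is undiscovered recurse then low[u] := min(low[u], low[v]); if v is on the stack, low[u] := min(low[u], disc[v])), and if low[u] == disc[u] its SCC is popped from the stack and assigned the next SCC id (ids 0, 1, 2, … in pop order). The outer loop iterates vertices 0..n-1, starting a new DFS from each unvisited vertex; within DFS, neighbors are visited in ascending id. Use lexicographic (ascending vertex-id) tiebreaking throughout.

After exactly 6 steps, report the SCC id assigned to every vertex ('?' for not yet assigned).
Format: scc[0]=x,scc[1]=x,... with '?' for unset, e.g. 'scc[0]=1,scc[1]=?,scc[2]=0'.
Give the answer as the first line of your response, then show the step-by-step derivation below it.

scc[0]=0,scc[1]=1,scc[2]=1,scc[3]=1,scc[4]=1,scc[5]=1

step 1: low=(low[0]=0,low[1]=?,low[2]=?,low[3]=?,low[4]=?,low[5]=?); scc=(scc[0]=0,scc[1]=?,scc[2]=?,scc[3]=?,scc[4]=?,scc[5]=?)
step 2: low=(low[0]=0,low[1]=1,low[2]=2,low[3]=1,low[4]=1,low[5]=1); scc=(scc[0]=0,scc[1]=?,scc[2]=?,scc[3]=?,scc[4]=?,scc[5]=?)
step 3: low=(low[0]=0,low[1]=1,low[2]=2,low[3]=1,low[4]=1,low[5]=1); scc=(scc[0]=0,scc[1]=?,scc[2]=?,scc[3]=?,scc[4]=?,scc[5]=?)
step 4: low=(low[0]=0,low[1]=1,low[2]=2,low[3]=1,low[4]=1,low[5]=1); scc=(scc[0]=0,scc[1]=?,scc[2]=?,scc[3]=?,scc[4]=?,scc[5]=?)
step 5: low=(low[0]=0,low[1]=1,low[2]=1,low[3]=1,low[4]=1,low[5]=1); scc=(scc[0]=0,scc[1]=?,scc[2]=?,scc[3]=?,scc[4]=?,scc[5]=?)
step 6: low=(low[0]=0,low[1]=1,low[2]=1,low[3]=1,low[4]=1,low[5]=1); scc=(scc[0]=0,scc[1]=1,scc[2]=1,scc[3]=1,scc[4]=1,scc[5]=1)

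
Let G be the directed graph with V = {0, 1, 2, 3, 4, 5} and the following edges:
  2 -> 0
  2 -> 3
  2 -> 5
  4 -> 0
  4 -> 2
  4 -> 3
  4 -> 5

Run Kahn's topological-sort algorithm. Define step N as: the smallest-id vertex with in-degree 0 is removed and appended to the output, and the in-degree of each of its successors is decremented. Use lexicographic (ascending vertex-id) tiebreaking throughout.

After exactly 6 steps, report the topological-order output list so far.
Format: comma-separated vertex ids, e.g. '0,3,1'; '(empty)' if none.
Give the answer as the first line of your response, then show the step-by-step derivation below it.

1,4,2,0,3,5

step 1: output 1; order=[1]; indeg=(2,0,1,2,0,2)
step 2: output 4; order=[1,4]; indeg=(1,0,0,1,0,1)
step 3: output 2; order=[1,4,2]; indeg=(0,0,0,0,0,0)
step 4: output 0; order=[1,4,2,0]; indeg=(0,0,0,0,0,0)
step 5: output 3; order=[1,4,2,0,3]; indeg=(0,0,0,0,0,0)
step 6: output 5; order=[1,4,2,0,3,5]; indeg=(0,0,0,0,0,0)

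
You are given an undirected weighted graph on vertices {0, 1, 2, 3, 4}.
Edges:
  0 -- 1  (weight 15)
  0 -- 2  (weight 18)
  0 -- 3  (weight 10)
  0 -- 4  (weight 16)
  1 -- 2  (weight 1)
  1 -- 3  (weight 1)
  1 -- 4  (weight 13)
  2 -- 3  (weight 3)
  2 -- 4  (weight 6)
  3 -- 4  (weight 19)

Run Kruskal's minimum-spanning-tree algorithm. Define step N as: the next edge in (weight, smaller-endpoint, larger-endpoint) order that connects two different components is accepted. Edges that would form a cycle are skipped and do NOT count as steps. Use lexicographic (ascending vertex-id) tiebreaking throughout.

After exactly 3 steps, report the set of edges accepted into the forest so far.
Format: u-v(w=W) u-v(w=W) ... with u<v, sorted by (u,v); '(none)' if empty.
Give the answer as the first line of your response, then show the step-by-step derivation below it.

1-2(w=1) 1-3(w=1) 2-4(w=6)

step 1: add edge 1-2 (w=1); MST = {1-2(w=1)}
step 2: add edge 1-3 (w=1); MST = {1-2(w=1) 1-3(w=1)}
step 3: add edge 2-4 (w=6); MST = {1-2(w=1) 1-3(w=1) 2-4(w=6)}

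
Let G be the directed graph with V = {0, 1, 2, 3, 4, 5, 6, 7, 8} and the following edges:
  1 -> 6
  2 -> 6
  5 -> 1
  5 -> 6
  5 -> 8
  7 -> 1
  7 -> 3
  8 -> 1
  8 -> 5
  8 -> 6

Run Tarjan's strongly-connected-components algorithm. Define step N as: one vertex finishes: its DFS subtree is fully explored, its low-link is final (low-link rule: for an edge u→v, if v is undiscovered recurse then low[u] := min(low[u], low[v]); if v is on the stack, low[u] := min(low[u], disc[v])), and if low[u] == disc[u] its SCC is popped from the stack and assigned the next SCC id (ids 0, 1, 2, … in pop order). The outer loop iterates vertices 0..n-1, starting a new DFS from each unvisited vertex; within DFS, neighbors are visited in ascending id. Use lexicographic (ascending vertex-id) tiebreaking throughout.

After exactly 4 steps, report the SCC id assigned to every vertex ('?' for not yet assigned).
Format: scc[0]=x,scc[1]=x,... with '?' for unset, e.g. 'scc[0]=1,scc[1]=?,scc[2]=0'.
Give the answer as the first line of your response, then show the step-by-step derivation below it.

scc[0]=0,scc[1]=2,scc[2]=3,scc[3]=?,scc[4]=?,scc[5]=?,scc[6]=1,scc[7]=?,scc[8]=?

step 1: low=(low[0]=0,low[1]=?,low[2]=?,low[3]=?,low[4]=?,low[5]=?,low[6]=?,low[7]=?,low[8]=?); scc=(scc[0]=0,scc[1]=?,scc[2]=?,scc[3]=?,scc[4]=?,scc[5]=?,scc[6]=?,scc[7]=?,scc[8]=?)
step 2: low=(low[0]=0,low[1]=1,low[2]=?,low[3]=?,low[4]=?,low[5]=?,low[6]=2,low[7]=?,low[8]=?); scc=(scc[0]=0,scc[1]=?,scc[2]=?,scc[3]=?,scc[4]=?,scc[5]=?,scc[6]=1,scc[7]=?,scc[8]=?)
step 3: low=(low[0]=0,low[1]=1,low[2]=?,low[3]=?,low[4]=?,low[5]=?,low[6]=2,low[7]=?,low[8]=?); scc=(scc[0]=0,scc[1]=2,scc[2]=?,scc[3]=?,scc[4]=?,scc[5]=?,scc[6]=1,scc[7]=?,scc[8]=?)
step 4: low=(low[0]=0,low[1]=1,low[2]=3,low[3]=?,low[4]=?,low[5]=?,low[6]=2,low[7]=?,low[8]=?); scc=(scc[0]=0,scc[1]=2,scc[2]=3,scc[3]=?,scc[4]=?,scc[5]=?,scc[6]=1,scc[7]=?,scc[8]=?)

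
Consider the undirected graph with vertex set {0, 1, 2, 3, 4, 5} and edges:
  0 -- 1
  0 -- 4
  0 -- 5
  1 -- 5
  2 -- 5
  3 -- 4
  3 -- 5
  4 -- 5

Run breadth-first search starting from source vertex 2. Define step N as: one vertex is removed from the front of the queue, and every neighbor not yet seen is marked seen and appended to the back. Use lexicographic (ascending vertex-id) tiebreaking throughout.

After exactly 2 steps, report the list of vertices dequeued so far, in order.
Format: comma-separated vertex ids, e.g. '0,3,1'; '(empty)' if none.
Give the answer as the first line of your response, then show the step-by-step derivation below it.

2,5

step 1: dequeue 2; queue=[5]; order=2
step 2: dequeue 5; queue=[0,1,3,4]; order=2,5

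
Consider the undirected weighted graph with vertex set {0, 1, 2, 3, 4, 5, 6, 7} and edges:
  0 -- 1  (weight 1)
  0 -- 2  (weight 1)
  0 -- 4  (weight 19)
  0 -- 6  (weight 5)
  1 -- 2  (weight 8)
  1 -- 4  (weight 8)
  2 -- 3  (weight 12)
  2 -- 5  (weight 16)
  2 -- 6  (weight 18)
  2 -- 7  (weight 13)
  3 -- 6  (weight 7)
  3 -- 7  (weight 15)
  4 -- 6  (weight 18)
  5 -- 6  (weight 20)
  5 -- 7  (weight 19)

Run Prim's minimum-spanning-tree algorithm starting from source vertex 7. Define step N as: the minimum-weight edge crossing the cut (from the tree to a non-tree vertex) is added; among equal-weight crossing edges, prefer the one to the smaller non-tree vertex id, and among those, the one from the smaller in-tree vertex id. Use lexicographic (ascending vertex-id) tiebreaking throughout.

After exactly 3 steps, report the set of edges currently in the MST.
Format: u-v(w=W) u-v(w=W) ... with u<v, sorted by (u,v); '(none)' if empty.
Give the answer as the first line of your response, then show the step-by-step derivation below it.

0-1(w=1) 0-2(w=1) 2-7(w=13)

step 1: add edge 2-7 (w=13); MST = {2-7(w=13)}
step 2: add edge 0-2 (w=1); MST = {0-2(w=1) 2-7(w=13)}
step 3: add edge 0-1 (w=1); MST = {0-1(w=1) 0-2(w=1) 2-7(w=13)}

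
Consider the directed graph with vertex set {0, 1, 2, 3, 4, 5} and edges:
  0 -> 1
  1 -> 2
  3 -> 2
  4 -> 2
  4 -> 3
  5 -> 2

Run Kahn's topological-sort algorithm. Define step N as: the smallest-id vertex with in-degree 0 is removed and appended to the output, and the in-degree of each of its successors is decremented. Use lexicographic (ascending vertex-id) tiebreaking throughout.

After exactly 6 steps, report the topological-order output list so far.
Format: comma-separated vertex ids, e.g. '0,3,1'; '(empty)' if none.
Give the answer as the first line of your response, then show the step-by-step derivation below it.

0,1,4,3,5,2

step 1: output 0; order=[0]; indeg=(0,0,4,1,0,0)
step 2: output 1; order=[0,1]; indeg=(0,0,3,1,0,0)
step 3: output 4; order=[0,1,4]; indeg=(0,0,2,0,0,0)
step 4: output 3; order=[0,1,4,3]; indeg=(0,0,1,0,0,0)
step 5: output 5; order=[0,1,4,3,5]; indeg=(0,0,0,0,0,0)
step 6: output 2; order=[0,1,4,3,5,2]; indeg=(0,0,0,0,0,0)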